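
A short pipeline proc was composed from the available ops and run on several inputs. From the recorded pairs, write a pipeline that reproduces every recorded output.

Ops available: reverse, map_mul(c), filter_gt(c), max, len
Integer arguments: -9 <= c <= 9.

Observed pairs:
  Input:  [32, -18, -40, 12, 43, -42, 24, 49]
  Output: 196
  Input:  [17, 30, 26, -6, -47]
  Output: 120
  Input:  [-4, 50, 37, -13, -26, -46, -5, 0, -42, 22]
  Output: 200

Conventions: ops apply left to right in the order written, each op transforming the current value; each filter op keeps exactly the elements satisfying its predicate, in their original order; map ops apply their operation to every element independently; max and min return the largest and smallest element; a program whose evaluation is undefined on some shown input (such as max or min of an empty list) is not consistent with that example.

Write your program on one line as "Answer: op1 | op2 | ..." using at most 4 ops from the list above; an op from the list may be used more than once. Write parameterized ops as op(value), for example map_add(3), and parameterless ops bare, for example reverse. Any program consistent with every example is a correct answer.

map_mul(4) | filter_gt(5) | max

Check, running the answer program on each example:
  [32, -18, -40, 12, 43, -42, 24, 49] -> [128, -72, -160, 48, 172, -168, 96, 196] -> [128, 48, 172, 96, 196] -> 196
  [17, 30, 26, -6, -47] -> [68, 120, 104, -24, -188] -> [68, 120, 104] -> 120
  [-4, 50, 37, -13, -26, -46, -5, 0, -42, 22] -> [-16, 200, 148, -52, -104, -184, -20, 0, -168, 88] -> [200, 148, 88] -> 200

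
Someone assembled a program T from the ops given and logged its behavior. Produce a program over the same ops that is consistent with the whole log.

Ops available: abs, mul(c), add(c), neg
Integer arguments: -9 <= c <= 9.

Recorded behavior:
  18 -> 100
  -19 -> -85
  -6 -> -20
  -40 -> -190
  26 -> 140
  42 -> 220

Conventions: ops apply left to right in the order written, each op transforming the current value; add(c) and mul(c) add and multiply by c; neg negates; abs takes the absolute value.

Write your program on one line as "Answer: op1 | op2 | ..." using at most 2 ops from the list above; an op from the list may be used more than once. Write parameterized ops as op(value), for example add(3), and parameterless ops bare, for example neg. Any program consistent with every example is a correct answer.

add(2) | mul(5)

Check, running the answer program on each example:
  18 -> 20 -> 100
  -19 -> -17 -> -85
  -6 -> -4 -> -20
  -40 -> -38 -> -190
  26 -> 28 -> 140
  42 -> 44 -> 220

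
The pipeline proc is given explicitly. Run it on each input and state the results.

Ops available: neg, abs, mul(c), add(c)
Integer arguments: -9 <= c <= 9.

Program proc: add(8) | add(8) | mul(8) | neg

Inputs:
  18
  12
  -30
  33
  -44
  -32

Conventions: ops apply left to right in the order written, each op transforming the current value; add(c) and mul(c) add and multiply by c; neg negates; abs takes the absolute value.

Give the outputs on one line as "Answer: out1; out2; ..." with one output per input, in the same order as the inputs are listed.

-272; -224; 112; -392; 224; 128

Execution, op by op:
  18 -> 26 -> 34 -> 272 -> -272
  12 -> 20 -> 28 -> 224 -> -224
  -30 -> -22 -> -14 -> -112 -> 112
  33 -> 41 -> 49 -> 392 -> -392
  -44 -> -36 -> -28 -> -224 -> 224
  -32 -> -24 -> -16 -> -128 -> 128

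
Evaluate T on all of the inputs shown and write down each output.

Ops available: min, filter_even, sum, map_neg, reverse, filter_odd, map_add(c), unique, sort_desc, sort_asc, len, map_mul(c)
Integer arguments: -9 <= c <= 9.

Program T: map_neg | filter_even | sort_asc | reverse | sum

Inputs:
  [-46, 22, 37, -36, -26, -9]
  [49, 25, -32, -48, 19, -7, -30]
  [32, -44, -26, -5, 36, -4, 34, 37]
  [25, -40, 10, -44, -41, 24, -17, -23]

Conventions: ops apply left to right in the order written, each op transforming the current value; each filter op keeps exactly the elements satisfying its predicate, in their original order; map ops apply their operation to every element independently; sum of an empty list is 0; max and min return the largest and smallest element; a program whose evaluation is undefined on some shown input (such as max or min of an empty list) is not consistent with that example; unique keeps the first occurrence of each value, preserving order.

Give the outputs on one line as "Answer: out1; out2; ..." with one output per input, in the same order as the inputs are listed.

Execution, op by op:
  [-46, 22, 37, -36, -26, -9] -> [46, -22, -37, 36, 26, 9] -> [46, -22, 36, 26] -> [-22, 26, 36, 46] -> [46, 36, 26, -22] -> 86
  [49, 25, -32, -48, 19, -7, -30] -> [-49, -25, 32, 48, -19, 7, 30] -> [32, 48, 30] -> [30, 32, 48] -> [48, 32, 30] -> 110
  [32, -44, -26, -5, 36, -4, 34, 37] -> [-32, 44, 26, 5, -36, 4, -34, -37] -> [-32, 44, 26, -36, 4, -34] -> [-36, -34, -32, 4, 26, 44] -> [44, 26, 4, -32, -34, -36] -> -28
  [25, -40, 10, -44, -41, 24, -17, -23] -> [-25, 40, -10, 44, 41, -24, 17, 23] -> [40, -10, 44, -24] -> [-24, -10, 40, 44] -> [44, 40, -10, -24] -> 50

86; 110; -28; 50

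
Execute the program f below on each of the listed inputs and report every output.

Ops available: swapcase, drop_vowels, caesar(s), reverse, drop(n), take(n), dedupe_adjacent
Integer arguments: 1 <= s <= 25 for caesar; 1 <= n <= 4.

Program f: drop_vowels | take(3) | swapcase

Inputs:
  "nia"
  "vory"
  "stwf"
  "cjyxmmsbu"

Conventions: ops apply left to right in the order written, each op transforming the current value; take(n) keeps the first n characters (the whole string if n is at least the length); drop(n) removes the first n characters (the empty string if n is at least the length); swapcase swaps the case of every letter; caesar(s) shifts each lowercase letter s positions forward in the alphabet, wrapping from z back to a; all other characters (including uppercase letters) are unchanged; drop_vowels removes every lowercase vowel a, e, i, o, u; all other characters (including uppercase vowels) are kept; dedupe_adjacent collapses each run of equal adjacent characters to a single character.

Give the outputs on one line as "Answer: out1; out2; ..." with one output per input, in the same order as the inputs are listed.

"N"; "VRY"; "STW"; "CJY"

Execution, op by op:
  "nia" -> "n" -> "n" -> "N"
  "vory" -> "vry" -> "vry" -> "VRY"
  "stwf" -> "stwf" -> "stw" -> "STW"
  "cjyxmmsbu" -> "cjyxmmsb" -> "cjy" -> "CJY"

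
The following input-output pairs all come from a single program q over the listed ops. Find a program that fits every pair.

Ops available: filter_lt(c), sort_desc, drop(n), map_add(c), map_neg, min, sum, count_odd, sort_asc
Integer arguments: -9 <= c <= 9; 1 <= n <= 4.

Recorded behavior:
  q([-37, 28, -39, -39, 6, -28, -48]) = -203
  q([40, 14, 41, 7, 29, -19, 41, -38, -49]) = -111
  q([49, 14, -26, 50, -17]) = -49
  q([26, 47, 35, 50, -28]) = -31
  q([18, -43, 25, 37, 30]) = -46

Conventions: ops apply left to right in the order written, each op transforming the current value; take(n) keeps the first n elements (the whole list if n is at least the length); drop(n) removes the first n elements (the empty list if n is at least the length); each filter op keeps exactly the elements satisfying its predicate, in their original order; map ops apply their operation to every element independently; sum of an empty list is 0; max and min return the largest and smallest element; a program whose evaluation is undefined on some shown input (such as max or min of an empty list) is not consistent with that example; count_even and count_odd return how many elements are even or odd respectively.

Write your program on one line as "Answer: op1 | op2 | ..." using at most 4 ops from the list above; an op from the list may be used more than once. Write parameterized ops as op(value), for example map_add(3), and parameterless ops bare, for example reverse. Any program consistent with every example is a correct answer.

map_add(-4) | map_add(1) | filter_lt(7) | sum

Check, running the answer program on each example:
  [-37, 28, -39, -39, 6, -28, -48] -> [-41, 24, -43, -43, 2, -32, -52] -> [-40, 25, -42, -42, 3, -31, -51] -> [-40, -42, -42, 3, -31, -51] -> -203
  [40, 14, 41, 7, 29, -19, 41, -38, -49] -> [36, 10, 37, 3, 25, -23, 37, -42, -53] -> [37, 11, 38, 4, 26, -22, 38, -41, -52] -> [4, -22, -41, -52] -> -111
  [49, 14, -26, 50, -17] -> [45, 10, -30, 46, -21] -> [46, 11, -29, 47, -20] -> [-29, -20] -> -49
  [26, 47, 35, 50, -28] -> [22, 43, 31, 46, -32] -> [23, 44, 32, 47, -31] -> [-31] -> -31
  [18, -43, 25, 37, 30] -> [14, -47, 21, 33, 26] -> [15, -46, 22, 34, 27] -> [-46] -> -46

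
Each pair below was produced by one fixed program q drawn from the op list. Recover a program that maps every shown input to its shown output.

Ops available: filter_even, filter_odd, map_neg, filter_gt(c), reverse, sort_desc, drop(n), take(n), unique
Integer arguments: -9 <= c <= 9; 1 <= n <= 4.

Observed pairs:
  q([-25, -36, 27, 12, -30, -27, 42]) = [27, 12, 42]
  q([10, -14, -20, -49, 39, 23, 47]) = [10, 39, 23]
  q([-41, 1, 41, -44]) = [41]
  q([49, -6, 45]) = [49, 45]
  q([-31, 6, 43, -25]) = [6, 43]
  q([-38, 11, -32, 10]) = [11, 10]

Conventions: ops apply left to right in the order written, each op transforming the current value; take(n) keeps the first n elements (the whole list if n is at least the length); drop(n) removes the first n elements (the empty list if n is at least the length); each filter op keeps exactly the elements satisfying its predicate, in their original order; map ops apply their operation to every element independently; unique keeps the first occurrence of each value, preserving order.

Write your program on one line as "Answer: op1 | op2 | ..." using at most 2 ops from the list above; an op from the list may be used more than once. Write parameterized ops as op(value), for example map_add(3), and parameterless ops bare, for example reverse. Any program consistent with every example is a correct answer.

filter_gt(5) | take(3)

Check, running the answer program on each example:
  [-25, -36, 27, 12, -30, -27, 42] -> [27, 12, 42] -> [27, 12, 42]
  [10, -14, -20, -49, 39, 23, 47] -> [10, 39, 23, 47] -> [10, 39, 23]
  [-41, 1, 41, -44] -> [41] -> [41]
  [49, -6, 45] -> [49, 45] -> [49, 45]
  [-31, 6, 43, -25] -> [6, 43] -> [6, 43]
  [-38, 11, -32, 10] -> [11, 10] -> [11, 10]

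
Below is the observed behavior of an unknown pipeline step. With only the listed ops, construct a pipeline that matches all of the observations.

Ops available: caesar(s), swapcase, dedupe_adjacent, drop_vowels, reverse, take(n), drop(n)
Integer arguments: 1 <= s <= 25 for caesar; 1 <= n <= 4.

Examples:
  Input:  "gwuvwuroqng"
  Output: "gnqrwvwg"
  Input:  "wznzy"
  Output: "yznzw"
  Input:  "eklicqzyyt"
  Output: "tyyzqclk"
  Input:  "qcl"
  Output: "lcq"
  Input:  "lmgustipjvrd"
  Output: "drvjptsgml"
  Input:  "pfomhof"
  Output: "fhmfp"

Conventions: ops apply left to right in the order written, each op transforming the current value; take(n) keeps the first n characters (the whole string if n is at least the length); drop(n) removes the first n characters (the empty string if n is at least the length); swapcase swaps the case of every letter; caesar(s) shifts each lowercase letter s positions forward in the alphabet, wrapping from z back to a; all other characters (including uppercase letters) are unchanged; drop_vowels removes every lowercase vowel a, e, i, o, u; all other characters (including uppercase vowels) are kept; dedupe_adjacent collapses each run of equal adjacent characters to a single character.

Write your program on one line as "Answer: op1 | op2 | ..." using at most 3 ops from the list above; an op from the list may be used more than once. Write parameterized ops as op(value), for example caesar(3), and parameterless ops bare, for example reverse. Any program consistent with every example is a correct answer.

reverse | drop_vowels

Check, running the answer program on each example:
  "gwuvwuroqng" -> "gnqoruwvuwg" -> "gnqrwvwg"
  "wznzy" -> "yznzw" -> "yznzw"
  "eklicqzyyt" -> "tyyzqcilke" -> "tyyzqclk"
  "qcl" -> "lcq" -> "lcq"
  "lmgustipjvrd" -> "drvjpitsugml" -> "drvjptsgml"
  "pfomhof" -> "fohmofp" -> "fhmfp"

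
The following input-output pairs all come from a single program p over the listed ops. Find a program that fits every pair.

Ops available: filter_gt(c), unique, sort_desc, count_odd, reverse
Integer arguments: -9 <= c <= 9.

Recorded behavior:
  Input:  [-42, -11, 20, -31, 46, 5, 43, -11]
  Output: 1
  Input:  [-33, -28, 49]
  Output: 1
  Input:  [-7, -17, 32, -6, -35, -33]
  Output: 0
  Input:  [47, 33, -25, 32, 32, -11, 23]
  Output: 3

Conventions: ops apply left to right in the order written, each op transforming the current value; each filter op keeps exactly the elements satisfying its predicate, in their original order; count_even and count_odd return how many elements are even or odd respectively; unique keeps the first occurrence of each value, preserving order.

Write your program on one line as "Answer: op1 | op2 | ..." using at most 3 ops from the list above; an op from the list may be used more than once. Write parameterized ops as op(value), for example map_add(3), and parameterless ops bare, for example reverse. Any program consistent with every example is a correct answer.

unique | filter_gt(6) | count_odd

Check, running the answer program on each example:
  [-42, -11, 20, -31, 46, 5, 43, -11] -> [-42, -11, 20, -31, 46, 5, 43] -> [20, 46, 43] -> 1
  [-33, -28, 49] -> [-33, -28, 49] -> [49] -> 1
  [-7, -17, 32, -6, -35, -33] -> [-7, -17, 32, -6, -35, -33] -> [32] -> 0
  [47, 33, -25, 32, 32, -11, 23] -> [47, 33, -25, 32, -11, 23] -> [47, 33, 32, 23] -> 3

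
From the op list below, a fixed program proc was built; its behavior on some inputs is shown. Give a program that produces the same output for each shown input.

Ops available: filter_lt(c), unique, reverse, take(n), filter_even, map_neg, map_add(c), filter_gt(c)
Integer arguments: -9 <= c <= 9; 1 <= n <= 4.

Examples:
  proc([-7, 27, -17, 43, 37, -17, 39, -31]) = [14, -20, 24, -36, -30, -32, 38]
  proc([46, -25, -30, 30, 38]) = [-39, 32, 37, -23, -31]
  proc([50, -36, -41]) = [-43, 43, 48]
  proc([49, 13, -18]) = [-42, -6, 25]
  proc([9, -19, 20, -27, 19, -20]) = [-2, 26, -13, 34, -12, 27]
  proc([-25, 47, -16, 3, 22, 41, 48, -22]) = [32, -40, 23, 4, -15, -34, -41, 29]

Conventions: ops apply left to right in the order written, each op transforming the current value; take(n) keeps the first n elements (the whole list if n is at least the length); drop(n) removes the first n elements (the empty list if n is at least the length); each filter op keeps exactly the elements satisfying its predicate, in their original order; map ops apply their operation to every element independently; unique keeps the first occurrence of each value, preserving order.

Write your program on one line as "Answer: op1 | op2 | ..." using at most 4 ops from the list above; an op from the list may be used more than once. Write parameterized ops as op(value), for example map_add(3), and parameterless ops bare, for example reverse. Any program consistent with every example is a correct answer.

unique | map_neg | map_add(6) | map_add(1)

Check, running the answer program on each example:
  [-7, 27, -17, 43, 37, -17, 39, -31] -> [-7, 27, -17, 43, 37, 39, -31] -> [7, -27, 17, -43, -37, -39, 31] -> [13, -21, 23, -37, -31, -33, 37] -> [14, -20, 24, -36, -30, -32, 38]
  [46, -25, -30, 30, 38] -> [46, -25, -30, 30, 38] -> [-46, 25, 30, -30, -38] -> [-40, 31, 36, -24, -32] -> [-39, 32, 37, -23, -31]
  [50, -36, -41] -> [50, -36, -41] -> [-50, 36, 41] -> [-44, 42, 47] -> [-43, 43, 48]
  [49, 13, -18] -> [49, 13, -18] -> [-49, -13, 18] -> [-43, -7, 24] -> [-42, -6, 25]
  [9, -19, 20, -27, 19, -20] -> [9, -19, 20, -27, 19, -20] -> [-9, 19, -20, 27, -19, 20] -> [-3, 25, -14, 33, -13, 26] -> [-2, 26, -13, 34, -12, 27]
  [-25, 47, -16, 3, 22, 41, 48, -22] -> [-25, 47, -16, 3, 22, 41, 48, -22] -> [25, -47, 16, -3, -22, -41, -48, 22] -> [31, -41, 22, 3, -16, -35, -42, 28] -> [32, -40, 23, 4, -15, -34, -41, 29]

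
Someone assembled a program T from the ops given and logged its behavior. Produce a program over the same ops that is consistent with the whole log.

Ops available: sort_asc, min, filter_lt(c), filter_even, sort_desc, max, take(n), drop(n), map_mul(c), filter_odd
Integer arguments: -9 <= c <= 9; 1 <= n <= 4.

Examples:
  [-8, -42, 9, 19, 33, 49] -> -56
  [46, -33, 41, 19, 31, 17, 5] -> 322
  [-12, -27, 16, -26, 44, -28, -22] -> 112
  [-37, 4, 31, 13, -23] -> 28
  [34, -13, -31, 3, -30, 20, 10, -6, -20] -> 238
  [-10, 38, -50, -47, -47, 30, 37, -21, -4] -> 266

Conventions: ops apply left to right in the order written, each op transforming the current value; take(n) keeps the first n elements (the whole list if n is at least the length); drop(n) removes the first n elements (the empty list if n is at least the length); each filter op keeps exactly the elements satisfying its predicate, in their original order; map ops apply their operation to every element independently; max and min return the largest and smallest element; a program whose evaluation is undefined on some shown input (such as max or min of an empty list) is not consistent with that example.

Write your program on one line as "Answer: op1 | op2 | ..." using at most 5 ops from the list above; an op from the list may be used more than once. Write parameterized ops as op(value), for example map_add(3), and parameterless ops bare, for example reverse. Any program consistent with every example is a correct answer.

map_mul(7) | filter_even | take(3) | sort_asc | max

Check, running the answer program on each example:
  [-8, -42, 9, 19, 33, 49] -> [-56, -294, 63, 133, 231, 343] -> [-56, -294] -> [-56, -294] -> [-294, -56] -> -56
  [46, -33, 41, 19, 31, 17, 5] -> [322, -231, 287, 133, 217, 119, 35] -> [322] -> [322] -> [322] -> 322
  [-12, -27, 16, -26, 44, -28, -22] -> [-84, -189, 112, -182, 308, -196, -154] -> [-84, 112, -182, 308, -196, -154] -> [-84, 112, -182] -> [-182, -84, 112] -> 112
  [-37, 4, 31, 13, -23] -> [-259, 28, 217, 91, -161] -> [28] -> [28] -> [28] -> 28
  [34, -13, -31, 3, -30, 20, 10, -6, -20] -> [238, -91, -217, 21, -210, 140, 70, -42, -140] -> [238, -210, 140, 70, -42, -140] -> [238, -210, 140] -> [-210, 140, 238] -> 238
  [-10, 38, -50, -47, -47, 30, 37, -21, -4] -> [-70, 266, -350, -329, -329, 210, 259, -147, -28] -> [-70, 266, -350, 210, -28] -> [-70, 266, -350] -> [-350, -70, 266] -> 266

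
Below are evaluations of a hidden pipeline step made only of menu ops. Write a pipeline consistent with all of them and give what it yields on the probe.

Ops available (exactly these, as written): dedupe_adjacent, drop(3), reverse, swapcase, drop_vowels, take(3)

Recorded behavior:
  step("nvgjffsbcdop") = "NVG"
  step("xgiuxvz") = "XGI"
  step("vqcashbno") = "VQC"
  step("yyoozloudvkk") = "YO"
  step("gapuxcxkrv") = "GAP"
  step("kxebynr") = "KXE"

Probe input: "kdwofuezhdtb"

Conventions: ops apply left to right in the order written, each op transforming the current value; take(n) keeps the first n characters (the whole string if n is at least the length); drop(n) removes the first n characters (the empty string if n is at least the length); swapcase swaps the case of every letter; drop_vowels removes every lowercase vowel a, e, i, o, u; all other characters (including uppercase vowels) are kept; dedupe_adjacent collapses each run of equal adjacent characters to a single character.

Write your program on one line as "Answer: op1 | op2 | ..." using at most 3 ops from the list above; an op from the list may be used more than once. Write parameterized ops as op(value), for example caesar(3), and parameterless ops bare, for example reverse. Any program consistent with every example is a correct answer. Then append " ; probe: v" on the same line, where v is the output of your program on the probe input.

take(3) | swapcase | dedupe_adjacent ; probe: "KDW"

Check, running the answer program on each example:
  "nvgjffsbcdop" -> "nvg" -> "NVG" -> "NVG"
  "xgiuxvz" -> "xgi" -> "XGI" -> "XGI"
  "vqcashbno" -> "vqc" -> "VQC" -> "VQC"
  "yyoozloudvkk" -> "yyo" -> "YYO" -> "YO"
  "gapuxcxkrv" -> "gap" -> "GAP" -> "GAP"
  "kxebynr" -> "kxe" -> "KXE" -> "KXE"
  probe: "kdwofuezhdtb" -> "kdw" -> "KDW" -> "KDW"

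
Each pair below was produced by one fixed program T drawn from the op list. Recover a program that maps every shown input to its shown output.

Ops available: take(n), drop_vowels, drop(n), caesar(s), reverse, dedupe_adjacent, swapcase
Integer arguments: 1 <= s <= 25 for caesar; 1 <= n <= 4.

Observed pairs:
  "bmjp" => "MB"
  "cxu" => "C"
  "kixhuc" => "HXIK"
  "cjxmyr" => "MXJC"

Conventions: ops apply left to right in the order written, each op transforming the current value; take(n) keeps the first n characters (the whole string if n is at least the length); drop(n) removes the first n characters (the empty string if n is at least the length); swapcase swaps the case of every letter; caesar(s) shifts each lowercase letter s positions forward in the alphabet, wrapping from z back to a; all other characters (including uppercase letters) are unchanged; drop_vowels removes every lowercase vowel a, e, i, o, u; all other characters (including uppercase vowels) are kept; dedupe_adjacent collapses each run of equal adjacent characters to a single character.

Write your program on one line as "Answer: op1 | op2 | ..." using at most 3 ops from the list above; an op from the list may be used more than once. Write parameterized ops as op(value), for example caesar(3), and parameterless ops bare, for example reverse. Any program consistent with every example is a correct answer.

reverse | swapcase | drop(2)

Check, running the answer program on each example:
  "bmjp" -> "pjmb" -> "PJMB" -> "MB"
  "cxu" -> "uxc" -> "UXC" -> "C"
  "kixhuc" -> "cuhxik" -> "CUHXIK" -> "HXIK"
  "cjxmyr" -> "rymxjc" -> "RYMXJC" -> "MXJC"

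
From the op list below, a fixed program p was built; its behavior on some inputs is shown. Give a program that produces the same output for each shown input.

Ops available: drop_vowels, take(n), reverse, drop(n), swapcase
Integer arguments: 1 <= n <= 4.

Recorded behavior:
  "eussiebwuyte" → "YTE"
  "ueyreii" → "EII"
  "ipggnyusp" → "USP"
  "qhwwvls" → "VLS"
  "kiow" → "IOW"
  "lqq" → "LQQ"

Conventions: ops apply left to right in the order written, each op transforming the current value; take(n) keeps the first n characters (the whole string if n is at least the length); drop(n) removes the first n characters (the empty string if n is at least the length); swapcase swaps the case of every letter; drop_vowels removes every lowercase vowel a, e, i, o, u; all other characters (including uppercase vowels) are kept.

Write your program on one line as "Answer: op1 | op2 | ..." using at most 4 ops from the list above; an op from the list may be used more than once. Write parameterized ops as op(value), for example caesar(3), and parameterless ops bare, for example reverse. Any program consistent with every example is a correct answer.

reverse | take(3) | swapcase | reverse

Check, running the answer program on each example:
  "eussiebwuyte" -> "etyuwbeissue" -> "ety" -> "ETY" -> "YTE"
  "ueyreii" -> "iieryeu" -> "iie" -> "IIE" -> "EII"
  "ipggnyusp" -> "psuynggpi" -> "psu" -> "PSU" -> "USP"
  "qhwwvls" -> "slvwwhq" -> "slv" -> "SLV" -> "VLS"
  "kiow" -> "woik" -> "woi" -> "WOI" -> "IOW"
  "lqq" -> "qql" -> "qql" -> "QQL" -> "LQQ"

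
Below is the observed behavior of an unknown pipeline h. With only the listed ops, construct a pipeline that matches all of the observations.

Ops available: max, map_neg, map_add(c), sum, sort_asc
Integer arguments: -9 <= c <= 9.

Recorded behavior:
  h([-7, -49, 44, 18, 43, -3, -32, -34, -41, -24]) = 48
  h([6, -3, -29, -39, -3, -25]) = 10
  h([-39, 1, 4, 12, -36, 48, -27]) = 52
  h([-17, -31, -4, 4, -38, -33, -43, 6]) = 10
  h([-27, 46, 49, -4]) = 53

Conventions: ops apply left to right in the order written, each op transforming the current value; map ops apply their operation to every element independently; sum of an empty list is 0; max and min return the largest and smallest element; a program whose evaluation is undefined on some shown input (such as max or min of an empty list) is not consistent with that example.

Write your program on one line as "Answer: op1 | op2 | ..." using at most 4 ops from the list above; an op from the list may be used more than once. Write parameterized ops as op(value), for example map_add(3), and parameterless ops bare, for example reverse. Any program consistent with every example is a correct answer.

map_neg | map_add(-4) | map_neg | max

Check, running the answer program on each example:
  [-7, -49, 44, 18, 43, -3, -32, -34, -41, -24] -> [7, 49, -44, -18, -43, 3, 32, 34, 41, 24] -> [3, 45, -48, -22, -47, -1, 28, 30, 37, 20] -> [-3, -45, 48, 22, 47, 1, -28, -30, -37, -20] -> 48
  [6, -3, -29, -39, -3, -25] -> [-6, 3, 29, 39, 3, 25] -> [-10, -1, 25, 35, -1, 21] -> [10, 1, -25, -35, 1, -21] -> 10
  [-39, 1, 4, 12, -36, 48, -27] -> [39, -1, -4, -12, 36, -48, 27] -> [35, -5, -8, -16, 32, -52, 23] -> [-35, 5, 8, 16, -32, 52, -23] -> 52
  [-17, -31, -4, 4, -38, -33, -43, 6] -> [17, 31, 4, -4, 38, 33, 43, -6] -> [13, 27, 0, -8, 34, 29, 39, -10] -> [-13, -27, 0, 8, -34, -29, -39, 10] -> 10
  [-27, 46, 49, -4] -> [27, -46, -49, 4] -> [23, -50, -53, 0] -> [-23, 50, 53, 0] -> 53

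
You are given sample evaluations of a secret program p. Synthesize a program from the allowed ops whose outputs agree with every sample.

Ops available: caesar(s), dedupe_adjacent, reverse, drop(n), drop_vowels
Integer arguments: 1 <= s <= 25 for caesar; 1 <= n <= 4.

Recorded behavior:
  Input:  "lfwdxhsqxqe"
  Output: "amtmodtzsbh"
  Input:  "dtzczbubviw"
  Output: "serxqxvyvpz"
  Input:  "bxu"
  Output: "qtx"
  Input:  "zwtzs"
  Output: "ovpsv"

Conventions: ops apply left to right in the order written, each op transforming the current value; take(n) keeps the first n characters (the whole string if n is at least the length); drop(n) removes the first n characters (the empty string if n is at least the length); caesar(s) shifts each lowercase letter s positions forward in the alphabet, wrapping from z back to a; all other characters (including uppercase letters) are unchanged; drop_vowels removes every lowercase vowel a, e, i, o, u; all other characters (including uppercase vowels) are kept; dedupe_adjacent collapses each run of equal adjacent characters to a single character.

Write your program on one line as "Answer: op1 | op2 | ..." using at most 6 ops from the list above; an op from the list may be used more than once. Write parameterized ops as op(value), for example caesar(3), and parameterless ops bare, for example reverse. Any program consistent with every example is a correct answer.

caesar(15) | reverse | caesar(22) | reverse | caesar(11) | reverse

Check, running the answer program on each example:
  "lfwdxhsqxqe" -> "aulsmwhfmft" -> "tfmfhwmslua" -> "pbibdsiohqw" -> "wqhoisdbibp" -> "hbsztdomtma" -> "amtmodtzsbh"
  "dtzczbubviw" -> "sioroqjqkxl" -> "lxkqjqorois" -> "htgmfmknkeo" -> "oeknkmfmgth" -> "zpvyvxqxres" -> "serxqxvyvpz"
  "bxu" -> "qmj" -> "jmq" -> "fim" -> "mif" -> "xtq" -> "qtx"
  "zwtzs" -> "olioh" -> "hoilo" -> "dkehk" -> "khekd" -> "vspvo" -> "ovpsv"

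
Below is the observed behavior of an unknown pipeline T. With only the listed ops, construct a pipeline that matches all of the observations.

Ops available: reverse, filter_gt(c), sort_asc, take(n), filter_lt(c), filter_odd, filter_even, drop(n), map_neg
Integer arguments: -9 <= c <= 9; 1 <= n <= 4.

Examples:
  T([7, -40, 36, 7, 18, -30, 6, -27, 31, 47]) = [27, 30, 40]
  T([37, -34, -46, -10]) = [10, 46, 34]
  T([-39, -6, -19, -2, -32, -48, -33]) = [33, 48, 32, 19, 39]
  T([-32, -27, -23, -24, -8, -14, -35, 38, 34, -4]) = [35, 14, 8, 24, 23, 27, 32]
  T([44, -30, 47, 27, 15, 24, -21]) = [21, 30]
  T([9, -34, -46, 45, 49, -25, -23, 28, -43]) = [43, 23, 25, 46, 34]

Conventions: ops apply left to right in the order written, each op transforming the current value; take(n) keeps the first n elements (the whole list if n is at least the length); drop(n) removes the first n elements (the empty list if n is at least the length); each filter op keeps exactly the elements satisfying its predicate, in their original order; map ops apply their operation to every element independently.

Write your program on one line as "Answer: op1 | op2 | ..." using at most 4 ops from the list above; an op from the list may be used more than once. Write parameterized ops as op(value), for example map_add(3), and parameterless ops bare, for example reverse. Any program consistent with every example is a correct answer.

filter_lt(-7) | reverse | map_neg

Check, running the answer program on each example:
  [7, -40, 36, 7, 18, -30, 6, -27, 31, 47] -> [-40, -30, -27] -> [-27, -30, -40] -> [27, 30, 40]
  [37, -34, -46, -10] -> [-34, -46, -10] -> [-10, -46, -34] -> [10, 46, 34]
  [-39, -6, -19, -2, -32, -48, -33] -> [-39, -19, -32, -48, -33] -> [-33, -48, -32, -19, -39] -> [33, 48, 32, 19, 39]
  [-32, -27, -23, -24, -8, -14, -35, 38, 34, -4] -> [-32, -27, -23, -24, -8, -14, -35] -> [-35, -14, -8, -24, -23, -27, -32] -> [35, 14, 8, 24, 23, 27, 32]
  [44, -30, 47, 27, 15, 24, -21] -> [-30, -21] -> [-21, -30] -> [21, 30]
  [9, -34, -46, 45, 49, -25, -23, 28, -43] -> [-34, -46, -25, -23, -43] -> [-43, -23, -25, -46, -34] -> [43, 23, 25, 46, 34]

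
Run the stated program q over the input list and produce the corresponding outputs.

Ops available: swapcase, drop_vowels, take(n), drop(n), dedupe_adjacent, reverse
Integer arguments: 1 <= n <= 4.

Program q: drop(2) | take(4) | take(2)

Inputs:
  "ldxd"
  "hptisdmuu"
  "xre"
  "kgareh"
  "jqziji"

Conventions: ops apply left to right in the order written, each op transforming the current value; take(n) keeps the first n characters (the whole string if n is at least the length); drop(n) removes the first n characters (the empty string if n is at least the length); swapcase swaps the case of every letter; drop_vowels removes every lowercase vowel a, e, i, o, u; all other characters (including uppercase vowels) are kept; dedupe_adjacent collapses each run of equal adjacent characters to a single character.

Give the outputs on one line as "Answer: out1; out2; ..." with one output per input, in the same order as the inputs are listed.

"xd"; "ti"; "e"; "ar"; "zi"

Execution, op by op:
  "ldxd" -> "xd" -> "xd" -> "xd"
  "hptisdmuu" -> "tisdmuu" -> "tisd" -> "ti"
  "xre" -> "e" -> "e" -> "e"
  "kgareh" -> "areh" -> "areh" -> "ar"
  "jqziji" -> "ziji" -> "ziji" -> "zi"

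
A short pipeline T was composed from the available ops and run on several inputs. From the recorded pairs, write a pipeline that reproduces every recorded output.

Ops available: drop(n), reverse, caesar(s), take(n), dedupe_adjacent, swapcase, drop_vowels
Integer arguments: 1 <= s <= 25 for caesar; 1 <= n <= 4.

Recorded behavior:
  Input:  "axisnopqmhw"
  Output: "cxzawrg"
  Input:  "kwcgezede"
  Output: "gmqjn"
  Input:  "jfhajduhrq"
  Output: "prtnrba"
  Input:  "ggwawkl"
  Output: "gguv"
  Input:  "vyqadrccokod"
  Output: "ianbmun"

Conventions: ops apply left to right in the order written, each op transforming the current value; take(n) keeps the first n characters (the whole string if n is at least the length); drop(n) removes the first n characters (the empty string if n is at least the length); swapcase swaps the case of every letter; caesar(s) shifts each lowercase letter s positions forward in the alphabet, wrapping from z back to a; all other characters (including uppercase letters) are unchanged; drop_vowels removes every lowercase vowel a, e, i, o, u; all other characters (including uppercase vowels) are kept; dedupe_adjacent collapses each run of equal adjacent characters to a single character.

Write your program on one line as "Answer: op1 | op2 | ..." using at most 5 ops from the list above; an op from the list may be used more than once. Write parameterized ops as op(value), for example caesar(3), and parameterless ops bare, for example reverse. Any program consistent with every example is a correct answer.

dedupe_adjacent | drop_vowels | drop(1) | caesar(10)

Check, running the answer program on each example:
  "axisnopqmhw" -> "axisnopqmhw" -> "xsnpqmhw" -> "snpqmhw" -> "cxzawrg"
  "kwcgezede" -> "kwcgezede" -> "kwcgzd" -> "wcgzd" -> "gmqjn"
  "jfhajduhrq" -> "jfhajduhrq" -> "jfhjdhrq" -> "fhjdhrq" -> "prtnrba"
  "ggwawkl" -> "gwawkl" -> "gwwkl" -> "wwkl" -> "gguv"
  "vyqadrccokod" -> "vyqadrcokod" -> "vyqdrckd" -> "yqdrckd" -> "ianbmun"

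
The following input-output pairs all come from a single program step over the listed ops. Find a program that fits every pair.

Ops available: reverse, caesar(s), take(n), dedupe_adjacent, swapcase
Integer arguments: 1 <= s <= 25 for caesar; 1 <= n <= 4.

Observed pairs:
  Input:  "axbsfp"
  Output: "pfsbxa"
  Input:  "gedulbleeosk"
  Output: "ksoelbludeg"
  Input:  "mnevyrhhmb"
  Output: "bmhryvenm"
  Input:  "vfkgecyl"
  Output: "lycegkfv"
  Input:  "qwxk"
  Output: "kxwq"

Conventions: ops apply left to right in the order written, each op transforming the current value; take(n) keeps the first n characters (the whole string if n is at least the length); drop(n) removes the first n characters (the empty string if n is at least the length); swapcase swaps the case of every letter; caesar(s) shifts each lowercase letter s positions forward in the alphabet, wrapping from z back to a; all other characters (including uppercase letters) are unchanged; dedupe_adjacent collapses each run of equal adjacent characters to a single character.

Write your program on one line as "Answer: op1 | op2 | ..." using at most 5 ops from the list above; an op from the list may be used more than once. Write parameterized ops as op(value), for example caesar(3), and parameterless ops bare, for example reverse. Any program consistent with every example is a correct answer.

swapcase | reverse | swapcase | dedupe_adjacent

Check, running the answer program on each example:
  "axbsfp" -> "AXBSFP" -> "PFSBXA" -> "pfsbxa" -> "pfsbxa"
  "gedulbleeosk" -> "GEDULBLEEOSK" -> "KSOEELBLUDEG" -> "ksoeelbludeg" -> "ksoelbludeg"
  "mnevyrhhmb" -> "MNEVYRHHMB" -> "BMHHRYVENM" -> "bmhhryvenm" -> "bmhryvenm"
  "vfkgecyl" -> "VFKGECYL" -> "LYCEGKFV" -> "lycegkfv" -> "lycegkfv"
  "qwxk" -> "QWXK" -> "KXWQ" -> "kxwq" -> "kxwq"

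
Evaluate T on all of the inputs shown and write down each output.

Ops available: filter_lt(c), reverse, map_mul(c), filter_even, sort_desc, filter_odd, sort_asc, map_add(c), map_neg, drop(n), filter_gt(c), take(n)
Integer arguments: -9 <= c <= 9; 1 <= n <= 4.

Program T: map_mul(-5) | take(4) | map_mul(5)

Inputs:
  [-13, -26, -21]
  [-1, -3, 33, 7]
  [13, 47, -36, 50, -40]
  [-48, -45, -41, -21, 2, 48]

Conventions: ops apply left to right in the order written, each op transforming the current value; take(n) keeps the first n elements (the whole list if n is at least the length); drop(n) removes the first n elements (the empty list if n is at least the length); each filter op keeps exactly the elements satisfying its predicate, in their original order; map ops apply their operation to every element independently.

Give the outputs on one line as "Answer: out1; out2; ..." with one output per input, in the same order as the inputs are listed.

Execution, op by op:
  [-13, -26, -21] -> [65, 130, 105] -> [65, 130, 105] -> [325, 650, 525]
  [-1, -3, 33, 7] -> [5, 15, -165, -35] -> [5, 15, -165, -35] -> [25, 75, -825, -175]
  [13, 47, -36, 50, -40] -> [-65, -235, 180, -250, 200] -> [-65, -235, 180, -250] -> [-325, -1175, 900, -1250]
  [-48, -45, -41, -21, 2, 48] -> [240, 225, 205, 105, -10, -240] -> [240, 225, 205, 105] -> [1200, 1125, 1025, 525]

[325, 650, 525]; [25, 75, -825, -175]; [-325, -1175, 900, -1250]; [1200, 1125, 1025, 525]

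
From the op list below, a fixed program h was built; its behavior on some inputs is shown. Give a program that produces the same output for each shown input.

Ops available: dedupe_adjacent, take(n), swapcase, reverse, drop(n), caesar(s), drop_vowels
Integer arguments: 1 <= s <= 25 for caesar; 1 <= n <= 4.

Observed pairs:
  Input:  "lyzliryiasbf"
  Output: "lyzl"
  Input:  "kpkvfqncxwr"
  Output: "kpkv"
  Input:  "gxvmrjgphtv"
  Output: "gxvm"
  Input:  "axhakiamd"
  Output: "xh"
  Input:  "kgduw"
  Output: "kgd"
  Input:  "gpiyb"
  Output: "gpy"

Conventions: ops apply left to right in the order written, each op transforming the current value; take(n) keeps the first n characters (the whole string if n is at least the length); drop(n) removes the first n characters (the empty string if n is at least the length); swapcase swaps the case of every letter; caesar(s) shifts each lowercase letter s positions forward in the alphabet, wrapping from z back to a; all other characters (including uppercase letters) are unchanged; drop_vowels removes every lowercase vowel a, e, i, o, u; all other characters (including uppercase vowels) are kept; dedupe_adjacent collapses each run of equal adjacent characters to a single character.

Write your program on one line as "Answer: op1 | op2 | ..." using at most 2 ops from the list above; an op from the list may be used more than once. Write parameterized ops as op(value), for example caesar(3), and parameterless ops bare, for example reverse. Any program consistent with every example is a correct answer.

take(4) | drop_vowels

Check, running the answer program on each example:
  "lyzliryiasbf" -> "lyzl" -> "lyzl"
  "kpkvfqncxwr" -> "kpkv" -> "kpkv"
  "gxvmrjgphtv" -> "gxvm" -> "gxvm"
  "axhakiamd" -> "axha" -> "xh"
  "kgduw" -> "kgdu" -> "kgd"
  "gpiyb" -> "gpiy" -> "gpy"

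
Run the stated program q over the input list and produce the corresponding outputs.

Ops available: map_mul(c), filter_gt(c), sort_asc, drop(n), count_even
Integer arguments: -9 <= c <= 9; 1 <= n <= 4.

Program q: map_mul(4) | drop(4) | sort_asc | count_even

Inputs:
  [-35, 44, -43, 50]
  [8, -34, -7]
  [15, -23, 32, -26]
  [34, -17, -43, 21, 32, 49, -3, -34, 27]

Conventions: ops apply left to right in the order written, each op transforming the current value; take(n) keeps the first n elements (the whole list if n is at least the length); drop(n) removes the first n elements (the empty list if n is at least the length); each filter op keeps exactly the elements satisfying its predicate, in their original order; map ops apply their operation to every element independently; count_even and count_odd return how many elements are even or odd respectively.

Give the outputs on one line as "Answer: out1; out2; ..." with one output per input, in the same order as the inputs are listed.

Execution, op by op:
  [-35, 44, -43, 50] -> [-140, 176, -172, 200] -> [] -> [] -> 0
  [8, -34, -7] -> [32, -136, -28] -> [] -> [] -> 0
  [15, -23, 32, -26] -> [60, -92, 128, -104] -> [] -> [] -> 0
  [34, -17, -43, 21, 32, 49, -3, -34, 27] -> [136, -68, -172, 84, 128, 196, -12, -136, 108] -> [128, 196, -12, -136, 108] -> [-136, -12, 108, 128, 196] -> 5

0; 0; 0; 5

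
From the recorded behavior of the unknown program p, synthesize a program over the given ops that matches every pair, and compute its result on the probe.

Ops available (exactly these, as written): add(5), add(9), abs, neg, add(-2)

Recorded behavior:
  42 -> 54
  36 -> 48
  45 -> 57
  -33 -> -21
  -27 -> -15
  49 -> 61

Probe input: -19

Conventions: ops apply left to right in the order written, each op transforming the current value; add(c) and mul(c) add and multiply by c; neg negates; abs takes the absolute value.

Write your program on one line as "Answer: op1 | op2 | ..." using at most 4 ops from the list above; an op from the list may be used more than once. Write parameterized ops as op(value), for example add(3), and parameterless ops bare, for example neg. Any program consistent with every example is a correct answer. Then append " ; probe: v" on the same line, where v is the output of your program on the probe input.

add(5) | add(-2) | add(9) ; probe: -7

Check, running the answer program on each example:
  42 -> 47 -> 45 -> 54
  36 -> 41 -> 39 -> 48
  45 -> 50 -> 48 -> 57
  -33 -> -28 -> -30 -> -21
  -27 -> -22 -> -24 -> -15
  49 -> 54 -> 52 -> 61
  probe: -19 -> -14 -> -16 -> -7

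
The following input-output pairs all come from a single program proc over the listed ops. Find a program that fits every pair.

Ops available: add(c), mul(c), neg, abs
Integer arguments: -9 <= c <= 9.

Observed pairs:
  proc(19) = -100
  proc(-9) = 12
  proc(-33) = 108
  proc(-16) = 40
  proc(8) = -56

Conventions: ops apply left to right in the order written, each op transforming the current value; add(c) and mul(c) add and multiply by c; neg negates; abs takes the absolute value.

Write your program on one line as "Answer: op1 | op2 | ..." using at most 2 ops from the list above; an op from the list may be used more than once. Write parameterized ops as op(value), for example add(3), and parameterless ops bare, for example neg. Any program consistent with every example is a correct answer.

add(6) | mul(-4)

Check, running the answer program on each example:
  19 -> 25 -> -100
  -9 -> -3 -> 12
  -33 -> -27 -> 108
  -16 -> -10 -> 40
  8 -> 14 -> -56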